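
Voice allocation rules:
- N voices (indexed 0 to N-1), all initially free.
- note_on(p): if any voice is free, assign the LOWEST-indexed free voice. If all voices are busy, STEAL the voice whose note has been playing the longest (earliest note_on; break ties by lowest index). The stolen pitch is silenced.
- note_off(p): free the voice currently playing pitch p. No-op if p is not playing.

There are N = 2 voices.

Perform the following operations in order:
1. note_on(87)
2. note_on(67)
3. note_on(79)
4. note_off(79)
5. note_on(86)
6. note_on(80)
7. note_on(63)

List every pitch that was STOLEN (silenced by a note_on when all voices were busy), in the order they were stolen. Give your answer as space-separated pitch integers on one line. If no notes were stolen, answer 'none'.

Answer: 87 67 86

Derivation:
Op 1: note_on(87): voice 0 is free -> assigned | voices=[87 -]
Op 2: note_on(67): voice 1 is free -> assigned | voices=[87 67]
Op 3: note_on(79): all voices busy, STEAL voice 0 (pitch 87, oldest) -> assign | voices=[79 67]
Op 4: note_off(79): free voice 0 | voices=[- 67]
Op 5: note_on(86): voice 0 is free -> assigned | voices=[86 67]
Op 6: note_on(80): all voices busy, STEAL voice 1 (pitch 67, oldest) -> assign | voices=[86 80]
Op 7: note_on(63): all voices busy, STEAL voice 0 (pitch 86, oldest) -> assign | voices=[63 80]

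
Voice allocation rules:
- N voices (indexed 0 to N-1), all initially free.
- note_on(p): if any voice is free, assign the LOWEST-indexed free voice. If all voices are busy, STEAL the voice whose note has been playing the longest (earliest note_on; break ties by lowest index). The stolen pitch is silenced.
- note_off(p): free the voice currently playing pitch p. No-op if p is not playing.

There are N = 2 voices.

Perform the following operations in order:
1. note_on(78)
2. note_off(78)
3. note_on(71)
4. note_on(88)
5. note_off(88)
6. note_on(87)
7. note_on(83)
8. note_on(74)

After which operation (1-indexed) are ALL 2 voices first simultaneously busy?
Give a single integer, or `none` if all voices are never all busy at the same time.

Op 1: note_on(78): voice 0 is free -> assigned | voices=[78 -]
Op 2: note_off(78): free voice 0 | voices=[- -]
Op 3: note_on(71): voice 0 is free -> assigned | voices=[71 -]
Op 4: note_on(88): voice 1 is free -> assigned | voices=[71 88]
Op 5: note_off(88): free voice 1 | voices=[71 -]
Op 6: note_on(87): voice 1 is free -> assigned | voices=[71 87]
Op 7: note_on(83): all voices busy, STEAL voice 0 (pitch 71, oldest) -> assign | voices=[83 87]
Op 8: note_on(74): all voices busy, STEAL voice 1 (pitch 87, oldest) -> assign | voices=[83 74]

Answer: 4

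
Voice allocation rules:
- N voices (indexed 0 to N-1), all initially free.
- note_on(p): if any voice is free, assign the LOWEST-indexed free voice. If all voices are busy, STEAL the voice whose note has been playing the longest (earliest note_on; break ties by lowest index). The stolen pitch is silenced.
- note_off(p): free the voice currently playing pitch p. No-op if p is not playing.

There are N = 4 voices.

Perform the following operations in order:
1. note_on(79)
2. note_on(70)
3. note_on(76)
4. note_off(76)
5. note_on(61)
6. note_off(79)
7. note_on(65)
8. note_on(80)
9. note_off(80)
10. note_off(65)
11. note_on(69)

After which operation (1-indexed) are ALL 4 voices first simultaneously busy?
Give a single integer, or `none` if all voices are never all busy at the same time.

Op 1: note_on(79): voice 0 is free -> assigned | voices=[79 - - -]
Op 2: note_on(70): voice 1 is free -> assigned | voices=[79 70 - -]
Op 3: note_on(76): voice 2 is free -> assigned | voices=[79 70 76 -]
Op 4: note_off(76): free voice 2 | voices=[79 70 - -]
Op 5: note_on(61): voice 2 is free -> assigned | voices=[79 70 61 -]
Op 6: note_off(79): free voice 0 | voices=[- 70 61 -]
Op 7: note_on(65): voice 0 is free -> assigned | voices=[65 70 61 -]
Op 8: note_on(80): voice 3 is free -> assigned | voices=[65 70 61 80]
Op 9: note_off(80): free voice 3 | voices=[65 70 61 -]
Op 10: note_off(65): free voice 0 | voices=[- 70 61 -]
Op 11: note_on(69): voice 0 is free -> assigned | voices=[69 70 61 -]

Answer: 8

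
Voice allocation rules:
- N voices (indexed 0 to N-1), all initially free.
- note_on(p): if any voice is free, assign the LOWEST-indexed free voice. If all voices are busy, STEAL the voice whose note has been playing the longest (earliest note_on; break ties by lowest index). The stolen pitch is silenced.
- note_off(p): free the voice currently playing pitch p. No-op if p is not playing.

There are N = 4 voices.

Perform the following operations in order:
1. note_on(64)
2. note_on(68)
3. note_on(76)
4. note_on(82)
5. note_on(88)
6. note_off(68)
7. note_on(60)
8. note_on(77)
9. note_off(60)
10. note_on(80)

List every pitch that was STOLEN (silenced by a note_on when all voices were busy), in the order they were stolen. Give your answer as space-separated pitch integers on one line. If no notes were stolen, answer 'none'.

Answer: 64 76

Derivation:
Op 1: note_on(64): voice 0 is free -> assigned | voices=[64 - - -]
Op 2: note_on(68): voice 1 is free -> assigned | voices=[64 68 - -]
Op 3: note_on(76): voice 2 is free -> assigned | voices=[64 68 76 -]
Op 4: note_on(82): voice 3 is free -> assigned | voices=[64 68 76 82]
Op 5: note_on(88): all voices busy, STEAL voice 0 (pitch 64, oldest) -> assign | voices=[88 68 76 82]
Op 6: note_off(68): free voice 1 | voices=[88 - 76 82]
Op 7: note_on(60): voice 1 is free -> assigned | voices=[88 60 76 82]
Op 8: note_on(77): all voices busy, STEAL voice 2 (pitch 76, oldest) -> assign | voices=[88 60 77 82]
Op 9: note_off(60): free voice 1 | voices=[88 - 77 82]
Op 10: note_on(80): voice 1 is free -> assigned | voices=[88 80 77 82]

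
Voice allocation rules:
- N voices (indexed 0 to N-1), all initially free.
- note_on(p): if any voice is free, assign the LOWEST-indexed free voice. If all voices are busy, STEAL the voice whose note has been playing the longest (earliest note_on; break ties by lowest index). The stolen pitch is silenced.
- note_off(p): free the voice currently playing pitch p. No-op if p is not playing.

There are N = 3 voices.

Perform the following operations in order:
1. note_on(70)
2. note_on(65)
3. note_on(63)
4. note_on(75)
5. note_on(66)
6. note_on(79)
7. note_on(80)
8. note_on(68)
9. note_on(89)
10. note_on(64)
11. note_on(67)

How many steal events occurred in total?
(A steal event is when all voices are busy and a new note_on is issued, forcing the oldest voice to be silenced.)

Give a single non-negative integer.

Answer: 8

Derivation:
Op 1: note_on(70): voice 0 is free -> assigned | voices=[70 - -]
Op 2: note_on(65): voice 1 is free -> assigned | voices=[70 65 -]
Op 3: note_on(63): voice 2 is free -> assigned | voices=[70 65 63]
Op 4: note_on(75): all voices busy, STEAL voice 0 (pitch 70, oldest) -> assign | voices=[75 65 63]
Op 5: note_on(66): all voices busy, STEAL voice 1 (pitch 65, oldest) -> assign | voices=[75 66 63]
Op 6: note_on(79): all voices busy, STEAL voice 2 (pitch 63, oldest) -> assign | voices=[75 66 79]
Op 7: note_on(80): all voices busy, STEAL voice 0 (pitch 75, oldest) -> assign | voices=[80 66 79]
Op 8: note_on(68): all voices busy, STEAL voice 1 (pitch 66, oldest) -> assign | voices=[80 68 79]
Op 9: note_on(89): all voices busy, STEAL voice 2 (pitch 79, oldest) -> assign | voices=[80 68 89]
Op 10: note_on(64): all voices busy, STEAL voice 0 (pitch 80, oldest) -> assign | voices=[64 68 89]
Op 11: note_on(67): all voices busy, STEAL voice 1 (pitch 68, oldest) -> assign | voices=[64 67 89]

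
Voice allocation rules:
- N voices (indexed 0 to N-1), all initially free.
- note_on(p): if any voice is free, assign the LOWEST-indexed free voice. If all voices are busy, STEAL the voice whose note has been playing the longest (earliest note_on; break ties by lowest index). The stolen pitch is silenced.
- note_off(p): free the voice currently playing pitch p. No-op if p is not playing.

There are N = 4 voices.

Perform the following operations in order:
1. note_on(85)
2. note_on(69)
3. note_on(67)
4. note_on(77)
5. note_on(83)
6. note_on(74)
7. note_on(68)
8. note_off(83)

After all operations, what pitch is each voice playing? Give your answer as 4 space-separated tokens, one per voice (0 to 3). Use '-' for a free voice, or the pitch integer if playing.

Op 1: note_on(85): voice 0 is free -> assigned | voices=[85 - - -]
Op 2: note_on(69): voice 1 is free -> assigned | voices=[85 69 - -]
Op 3: note_on(67): voice 2 is free -> assigned | voices=[85 69 67 -]
Op 4: note_on(77): voice 3 is free -> assigned | voices=[85 69 67 77]
Op 5: note_on(83): all voices busy, STEAL voice 0 (pitch 85, oldest) -> assign | voices=[83 69 67 77]
Op 6: note_on(74): all voices busy, STEAL voice 1 (pitch 69, oldest) -> assign | voices=[83 74 67 77]
Op 7: note_on(68): all voices busy, STEAL voice 2 (pitch 67, oldest) -> assign | voices=[83 74 68 77]
Op 8: note_off(83): free voice 0 | voices=[- 74 68 77]

Answer: - 74 68 77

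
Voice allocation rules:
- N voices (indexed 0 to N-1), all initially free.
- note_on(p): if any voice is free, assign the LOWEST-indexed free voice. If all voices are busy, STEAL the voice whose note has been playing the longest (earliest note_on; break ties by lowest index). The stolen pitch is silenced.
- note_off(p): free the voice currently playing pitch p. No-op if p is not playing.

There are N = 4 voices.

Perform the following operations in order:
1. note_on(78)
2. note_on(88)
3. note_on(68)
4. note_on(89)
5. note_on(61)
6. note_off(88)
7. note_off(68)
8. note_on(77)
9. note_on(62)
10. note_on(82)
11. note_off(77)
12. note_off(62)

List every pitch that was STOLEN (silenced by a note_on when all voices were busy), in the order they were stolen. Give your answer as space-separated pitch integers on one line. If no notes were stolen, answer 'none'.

Answer: 78 89

Derivation:
Op 1: note_on(78): voice 0 is free -> assigned | voices=[78 - - -]
Op 2: note_on(88): voice 1 is free -> assigned | voices=[78 88 - -]
Op 3: note_on(68): voice 2 is free -> assigned | voices=[78 88 68 -]
Op 4: note_on(89): voice 3 is free -> assigned | voices=[78 88 68 89]
Op 5: note_on(61): all voices busy, STEAL voice 0 (pitch 78, oldest) -> assign | voices=[61 88 68 89]
Op 6: note_off(88): free voice 1 | voices=[61 - 68 89]
Op 7: note_off(68): free voice 2 | voices=[61 - - 89]
Op 8: note_on(77): voice 1 is free -> assigned | voices=[61 77 - 89]
Op 9: note_on(62): voice 2 is free -> assigned | voices=[61 77 62 89]
Op 10: note_on(82): all voices busy, STEAL voice 3 (pitch 89, oldest) -> assign | voices=[61 77 62 82]
Op 11: note_off(77): free voice 1 | voices=[61 - 62 82]
Op 12: note_off(62): free voice 2 | voices=[61 - - 82]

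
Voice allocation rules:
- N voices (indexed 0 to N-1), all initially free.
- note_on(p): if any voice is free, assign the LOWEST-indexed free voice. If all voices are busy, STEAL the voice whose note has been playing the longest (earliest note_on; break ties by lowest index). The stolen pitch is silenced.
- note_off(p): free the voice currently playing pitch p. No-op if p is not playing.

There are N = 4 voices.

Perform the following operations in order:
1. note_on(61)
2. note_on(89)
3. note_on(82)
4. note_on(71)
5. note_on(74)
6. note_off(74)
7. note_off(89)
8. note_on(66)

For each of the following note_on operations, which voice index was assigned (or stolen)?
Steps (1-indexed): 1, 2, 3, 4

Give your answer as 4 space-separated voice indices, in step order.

Op 1: note_on(61): voice 0 is free -> assigned | voices=[61 - - -]
Op 2: note_on(89): voice 1 is free -> assigned | voices=[61 89 - -]
Op 3: note_on(82): voice 2 is free -> assigned | voices=[61 89 82 -]
Op 4: note_on(71): voice 3 is free -> assigned | voices=[61 89 82 71]
Op 5: note_on(74): all voices busy, STEAL voice 0 (pitch 61, oldest) -> assign | voices=[74 89 82 71]
Op 6: note_off(74): free voice 0 | voices=[- 89 82 71]
Op 7: note_off(89): free voice 1 | voices=[- - 82 71]
Op 8: note_on(66): voice 0 is free -> assigned | voices=[66 - 82 71]

Answer: 0 1 2 3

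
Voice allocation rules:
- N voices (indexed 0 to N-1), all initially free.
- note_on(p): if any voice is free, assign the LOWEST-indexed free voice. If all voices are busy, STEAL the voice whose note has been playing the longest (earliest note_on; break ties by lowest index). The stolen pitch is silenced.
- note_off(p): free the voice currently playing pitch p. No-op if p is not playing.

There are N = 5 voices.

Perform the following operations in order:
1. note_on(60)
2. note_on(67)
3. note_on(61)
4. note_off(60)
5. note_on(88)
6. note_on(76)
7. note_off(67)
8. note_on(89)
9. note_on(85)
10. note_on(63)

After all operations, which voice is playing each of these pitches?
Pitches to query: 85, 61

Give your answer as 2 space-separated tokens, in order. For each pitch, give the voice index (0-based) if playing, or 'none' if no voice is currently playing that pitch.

Answer: 4 none

Derivation:
Op 1: note_on(60): voice 0 is free -> assigned | voices=[60 - - - -]
Op 2: note_on(67): voice 1 is free -> assigned | voices=[60 67 - - -]
Op 3: note_on(61): voice 2 is free -> assigned | voices=[60 67 61 - -]
Op 4: note_off(60): free voice 0 | voices=[- 67 61 - -]
Op 5: note_on(88): voice 0 is free -> assigned | voices=[88 67 61 - -]
Op 6: note_on(76): voice 3 is free -> assigned | voices=[88 67 61 76 -]
Op 7: note_off(67): free voice 1 | voices=[88 - 61 76 -]
Op 8: note_on(89): voice 1 is free -> assigned | voices=[88 89 61 76 -]
Op 9: note_on(85): voice 4 is free -> assigned | voices=[88 89 61 76 85]
Op 10: note_on(63): all voices busy, STEAL voice 2 (pitch 61, oldest) -> assign | voices=[88 89 63 76 85]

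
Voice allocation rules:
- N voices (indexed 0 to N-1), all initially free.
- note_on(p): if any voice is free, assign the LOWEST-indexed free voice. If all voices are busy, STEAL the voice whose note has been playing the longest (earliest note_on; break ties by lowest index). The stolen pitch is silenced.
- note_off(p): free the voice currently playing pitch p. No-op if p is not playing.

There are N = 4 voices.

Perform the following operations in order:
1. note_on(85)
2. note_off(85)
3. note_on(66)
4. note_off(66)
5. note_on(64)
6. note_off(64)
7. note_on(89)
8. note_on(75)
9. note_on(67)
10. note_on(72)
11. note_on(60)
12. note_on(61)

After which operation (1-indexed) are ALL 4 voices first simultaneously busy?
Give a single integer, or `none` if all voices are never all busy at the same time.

Answer: 10

Derivation:
Op 1: note_on(85): voice 0 is free -> assigned | voices=[85 - - -]
Op 2: note_off(85): free voice 0 | voices=[- - - -]
Op 3: note_on(66): voice 0 is free -> assigned | voices=[66 - - -]
Op 4: note_off(66): free voice 0 | voices=[- - - -]
Op 5: note_on(64): voice 0 is free -> assigned | voices=[64 - - -]
Op 6: note_off(64): free voice 0 | voices=[- - - -]
Op 7: note_on(89): voice 0 is free -> assigned | voices=[89 - - -]
Op 8: note_on(75): voice 1 is free -> assigned | voices=[89 75 - -]
Op 9: note_on(67): voice 2 is free -> assigned | voices=[89 75 67 -]
Op 10: note_on(72): voice 3 is free -> assigned | voices=[89 75 67 72]
Op 11: note_on(60): all voices busy, STEAL voice 0 (pitch 89, oldest) -> assign | voices=[60 75 67 72]
Op 12: note_on(61): all voices busy, STEAL voice 1 (pitch 75, oldest) -> assign | voices=[60 61 67 72]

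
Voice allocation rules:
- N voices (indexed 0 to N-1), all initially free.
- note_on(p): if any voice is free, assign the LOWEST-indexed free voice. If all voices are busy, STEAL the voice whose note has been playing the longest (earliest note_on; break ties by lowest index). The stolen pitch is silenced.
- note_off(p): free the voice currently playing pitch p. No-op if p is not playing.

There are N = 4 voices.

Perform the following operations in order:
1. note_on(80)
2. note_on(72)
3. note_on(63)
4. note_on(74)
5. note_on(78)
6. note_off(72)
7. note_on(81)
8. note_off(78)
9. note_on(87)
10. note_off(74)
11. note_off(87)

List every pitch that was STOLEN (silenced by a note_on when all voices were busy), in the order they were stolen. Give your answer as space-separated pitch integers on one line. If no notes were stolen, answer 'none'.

Op 1: note_on(80): voice 0 is free -> assigned | voices=[80 - - -]
Op 2: note_on(72): voice 1 is free -> assigned | voices=[80 72 - -]
Op 3: note_on(63): voice 2 is free -> assigned | voices=[80 72 63 -]
Op 4: note_on(74): voice 3 is free -> assigned | voices=[80 72 63 74]
Op 5: note_on(78): all voices busy, STEAL voice 0 (pitch 80, oldest) -> assign | voices=[78 72 63 74]
Op 6: note_off(72): free voice 1 | voices=[78 - 63 74]
Op 7: note_on(81): voice 1 is free -> assigned | voices=[78 81 63 74]
Op 8: note_off(78): free voice 0 | voices=[- 81 63 74]
Op 9: note_on(87): voice 0 is free -> assigned | voices=[87 81 63 74]
Op 10: note_off(74): free voice 3 | voices=[87 81 63 -]
Op 11: note_off(87): free voice 0 | voices=[- 81 63 -]

Answer: 80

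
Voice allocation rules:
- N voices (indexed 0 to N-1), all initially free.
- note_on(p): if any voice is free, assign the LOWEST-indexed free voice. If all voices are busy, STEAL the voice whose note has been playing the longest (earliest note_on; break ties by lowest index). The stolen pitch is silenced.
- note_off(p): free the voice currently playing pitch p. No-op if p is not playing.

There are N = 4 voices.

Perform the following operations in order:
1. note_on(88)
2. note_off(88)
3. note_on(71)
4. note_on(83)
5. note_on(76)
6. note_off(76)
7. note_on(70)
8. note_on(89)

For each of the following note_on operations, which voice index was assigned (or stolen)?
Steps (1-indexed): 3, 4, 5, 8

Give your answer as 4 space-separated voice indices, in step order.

Op 1: note_on(88): voice 0 is free -> assigned | voices=[88 - - -]
Op 2: note_off(88): free voice 0 | voices=[- - - -]
Op 3: note_on(71): voice 0 is free -> assigned | voices=[71 - - -]
Op 4: note_on(83): voice 1 is free -> assigned | voices=[71 83 - -]
Op 5: note_on(76): voice 2 is free -> assigned | voices=[71 83 76 -]
Op 6: note_off(76): free voice 2 | voices=[71 83 - -]
Op 7: note_on(70): voice 2 is free -> assigned | voices=[71 83 70 -]
Op 8: note_on(89): voice 3 is free -> assigned | voices=[71 83 70 89]

Answer: 0 1 2 3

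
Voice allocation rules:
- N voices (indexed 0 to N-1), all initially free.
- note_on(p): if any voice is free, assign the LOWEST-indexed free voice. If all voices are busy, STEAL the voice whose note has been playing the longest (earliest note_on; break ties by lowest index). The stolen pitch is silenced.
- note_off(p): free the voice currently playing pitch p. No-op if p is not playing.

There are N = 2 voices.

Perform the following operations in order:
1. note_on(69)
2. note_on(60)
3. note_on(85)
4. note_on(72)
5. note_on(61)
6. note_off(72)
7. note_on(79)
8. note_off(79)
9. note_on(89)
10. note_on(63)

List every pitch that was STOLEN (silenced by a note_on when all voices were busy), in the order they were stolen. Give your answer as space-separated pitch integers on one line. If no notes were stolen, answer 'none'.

Answer: 69 60 85 61

Derivation:
Op 1: note_on(69): voice 0 is free -> assigned | voices=[69 -]
Op 2: note_on(60): voice 1 is free -> assigned | voices=[69 60]
Op 3: note_on(85): all voices busy, STEAL voice 0 (pitch 69, oldest) -> assign | voices=[85 60]
Op 4: note_on(72): all voices busy, STEAL voice 1 (pitch 60, oldest) -> assign | voices=[85 72]
Op 5: note_on(61): all voices busy, STEAL voice 0 (pitch 85, oldest) -> assign | voices=[61 72]
Op 6: note_off(72): free voice 1 | voices=[61 -]
Op 7: note_on(79): voice 1 is free -> assigned | voices=[61 79]
Op 8: note_off(79): free voice 1 | voices=[61 -]
Op 9: note_on(89): voice 1 is free -> assigned | voices=[61 89]
Op 10: note_on(63): all voices busy, STEAL voice 0 (pitch 61, oldest) -> assign | voices=[63 89]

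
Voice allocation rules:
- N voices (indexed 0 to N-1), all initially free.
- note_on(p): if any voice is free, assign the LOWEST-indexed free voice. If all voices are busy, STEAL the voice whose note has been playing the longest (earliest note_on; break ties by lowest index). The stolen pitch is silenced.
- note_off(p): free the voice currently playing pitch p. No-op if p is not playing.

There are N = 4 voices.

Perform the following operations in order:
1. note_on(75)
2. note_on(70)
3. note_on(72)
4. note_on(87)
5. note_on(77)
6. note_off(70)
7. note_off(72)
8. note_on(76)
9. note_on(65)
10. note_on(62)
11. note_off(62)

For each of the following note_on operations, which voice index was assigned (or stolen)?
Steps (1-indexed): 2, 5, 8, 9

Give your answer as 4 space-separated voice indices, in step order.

Op 1: note_on(75): voice 0 is free -> assigned | voices=[75 - - -]
Op 2: note_on(70): voice 1 is free -> assigned | voices=[75 70 - -]
Op 3: note_on(72): voice 2 is free -> assigned | voices=[75 70 72 -]
Op 4: note_on(87): voice 3 is free -> assigned | voices=[75 70 72 87]
Op 5: note_on(77): all voices busy, STEAL voice 0 (pitch 75, oldest) -> assign | voices=[77 70 72 87]
Op 6: note_off(70): free voice 1 | voices=[77 - 72 87]
Op 7: note_off(72): free voice 2 | voices=[77 - - 87]
Op 8: note_on(76): voice 1 is free -> assigned | voices=[77 76 - 87]
Op 9: note_on(65): voice 2 is free -> assigned | voices=[77 76 65 87]
Op 10: note_on(62): all voices busy, STEAL voice 3 (pitch 87, oldest) -> assign | voices=[77 76 65 62]
Op 11: note_off(62): free voice 3 | voices=[77 76 65 -]

Answer: 1 0 1 2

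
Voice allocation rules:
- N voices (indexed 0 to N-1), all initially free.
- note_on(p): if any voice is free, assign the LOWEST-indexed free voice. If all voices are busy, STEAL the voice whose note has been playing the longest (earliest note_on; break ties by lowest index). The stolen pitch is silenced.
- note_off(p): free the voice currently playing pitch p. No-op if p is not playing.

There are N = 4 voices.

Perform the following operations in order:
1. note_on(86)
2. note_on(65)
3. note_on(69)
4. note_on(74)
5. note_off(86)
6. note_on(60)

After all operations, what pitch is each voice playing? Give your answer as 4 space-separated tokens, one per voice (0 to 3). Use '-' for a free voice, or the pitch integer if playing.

Answer: 60 65 69 74

Derivation:
Op 1: note_on(86): voice 0 is free -> assigned | voices=[86 - - -]
Op 2: note_on(65): voice 1 is free -> assigned | voices=[86 65 - -]
Op 3: note_on(69): voice 2 is free -> assigned | voices=[86 65 69 -]
Op 4: note_on(74): voice 3 is free -> assigned | voices=[86 65 69 74]
Op 5: note_off(86): free voice 0 | voices=[- 65 69 74]
Op 6: note_on(60): voice 0 is free -> assigned | voices=[60 65 69 74]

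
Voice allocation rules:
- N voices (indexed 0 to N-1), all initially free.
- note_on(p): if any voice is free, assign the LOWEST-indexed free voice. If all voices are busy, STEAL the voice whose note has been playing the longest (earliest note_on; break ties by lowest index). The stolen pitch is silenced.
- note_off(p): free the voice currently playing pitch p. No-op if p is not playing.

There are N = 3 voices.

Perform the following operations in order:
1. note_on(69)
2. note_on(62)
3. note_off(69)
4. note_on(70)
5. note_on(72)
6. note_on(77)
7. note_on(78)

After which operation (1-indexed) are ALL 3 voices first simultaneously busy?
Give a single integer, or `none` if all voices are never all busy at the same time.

Op 1: note_on(69): voice 0 is free -> assigned | voices=[69 - -]
Op 2: note_on(62): voice 1 is free -> assigned | voices=[69 62 -]
Op 3: note_off(69): free voice 0 | voices=[- 62 -]
Op 4: note_on(70): voice 0 is free -> assigned | voices=[70 62 -]
Op 5: note_on(72): voice 2 is free -> assigned | voices=[70 62 72]
Op 6: note_on(77): all voices busy, STEAL voice 1 (pitch 62, oldest) -> assign | voices=[70 77 72]
Op 7: note_on(78): all voices busy, STEAL voice 0 (pitch 70, oldest) -> assign | voices=[78 77 72]

Answer: 5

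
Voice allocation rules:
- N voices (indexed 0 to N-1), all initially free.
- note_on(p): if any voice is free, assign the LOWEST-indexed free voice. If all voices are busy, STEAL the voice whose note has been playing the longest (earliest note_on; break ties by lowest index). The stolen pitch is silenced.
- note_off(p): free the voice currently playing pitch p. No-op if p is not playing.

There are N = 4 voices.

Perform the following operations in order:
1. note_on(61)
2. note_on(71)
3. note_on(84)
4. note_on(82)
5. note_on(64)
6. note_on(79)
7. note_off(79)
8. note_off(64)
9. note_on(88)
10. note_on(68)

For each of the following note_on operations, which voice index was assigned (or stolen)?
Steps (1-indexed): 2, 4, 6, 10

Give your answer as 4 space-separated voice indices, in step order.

Answer: 1 3 1 1

Derivation:
Op 1: note_on(61): voice 0 is free -> assigned | voices=[61 - - -]
Op 2: note_on(71): voice 1 is free -> assigned | voices=[61 71 - -]
Op 3: note_on(84): voice 2 is free -> assigned | voices=[61 71 84 -]
Op 4: note_on(82): voice 3 is free -> assigned | voices=[61 71 84 82]
Op 5: note_on(64): all voices busy, STEAL voice 0 (pitch 61, oldest) -> assign | voices=[64 71 84 82]
Op 6: note_on(79): all voices busy, STEAL voice 1 (pitch 71, oldest) -> assign | voices=[64 79 84 82]
Op 7: note_off(79): free voice 1 | voices=[64 - 84 82]
Op 8: note_off(64): free voice 0 | voices=[- - 84 82]
Op 9: note_on(88): voice 0 is free -> assigned | voices=[88 - 84 82]
Op 10: note_on(68): voice 1 is free -> assigned | voices=[88 68 84 82]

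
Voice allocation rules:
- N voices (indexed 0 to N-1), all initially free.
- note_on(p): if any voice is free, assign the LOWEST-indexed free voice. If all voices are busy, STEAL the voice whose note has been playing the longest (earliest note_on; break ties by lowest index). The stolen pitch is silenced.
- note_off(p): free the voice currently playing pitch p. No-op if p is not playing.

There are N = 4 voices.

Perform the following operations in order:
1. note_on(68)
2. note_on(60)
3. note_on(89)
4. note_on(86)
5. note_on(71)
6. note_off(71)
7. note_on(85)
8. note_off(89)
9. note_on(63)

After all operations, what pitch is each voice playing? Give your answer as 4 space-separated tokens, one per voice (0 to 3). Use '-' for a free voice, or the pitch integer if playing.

Op 1: note_on(68): voice 0 is free -> assigned | voices=[68 - - -]
Op 2: note_on(60): voice 1 is free -> assigned | voices=[68 60 - -]
Op 3: note_on(89): voice 2 is free -> assigned | voices=[68 60 89 -]
Op 4: note_on(86): voice 3 is free -> assigned | voices=[68 60 89 86]
Op 5: note_on(71): all voices busy, STEAL voice 0 (pitch 68, oldest) -> assign | voices=[71 60 89 86]
Op 6: note_off(71): free voice 0 | voices=[- 60 89 86]
Op 7: note_on(85): voice 0 is free -> assigned | voices=[85 60 89 86]
Op 8: note_off(89): free voice 2 | voices=[85 60 - 86]
Op 9: note_on(63): voice 2 is free -> assigned | voices=[85 60 63 86]

Answer: 85 60 63 86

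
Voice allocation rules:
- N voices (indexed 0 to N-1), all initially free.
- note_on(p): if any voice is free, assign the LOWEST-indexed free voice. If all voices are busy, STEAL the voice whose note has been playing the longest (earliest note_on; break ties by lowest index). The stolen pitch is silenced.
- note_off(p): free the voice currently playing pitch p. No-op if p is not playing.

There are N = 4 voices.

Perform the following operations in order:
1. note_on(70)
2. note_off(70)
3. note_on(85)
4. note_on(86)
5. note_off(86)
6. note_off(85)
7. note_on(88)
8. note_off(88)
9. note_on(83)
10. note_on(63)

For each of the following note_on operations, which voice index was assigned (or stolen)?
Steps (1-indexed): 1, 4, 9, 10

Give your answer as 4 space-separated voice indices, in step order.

Answer: 0 1 0 1

Derivation:
Op 1: note_on(70): voice 0 is free -> assigned | voices=[70 - - -]
Op 2: note_off(70): free voice 0 | voices=[- - - -]
Op 3: note_on(85): voice 0 is free -> assigned | voices=[85 - - -]
Op 4: note_on(86): voice 1 is free -> assigned | voices=[85 86 - -]
Op 5: note_off(86): free voice 1 | voices=[85 - - -]
Op 6: note_off(85): free voice 0 | voices=[- - - -]
Op 7: note_on(88): voice 0 is free -> assigned | voices=[88 - - -]
Op 8: note_off(88): free voice 0 | voices=[- - - -]
Op 9: note_on(83): voice 0 is free -> assigned | voices=[83 - - -]
Op 10: note_on(63): voice 1 is free -> assigned | voices=[83 63 - -]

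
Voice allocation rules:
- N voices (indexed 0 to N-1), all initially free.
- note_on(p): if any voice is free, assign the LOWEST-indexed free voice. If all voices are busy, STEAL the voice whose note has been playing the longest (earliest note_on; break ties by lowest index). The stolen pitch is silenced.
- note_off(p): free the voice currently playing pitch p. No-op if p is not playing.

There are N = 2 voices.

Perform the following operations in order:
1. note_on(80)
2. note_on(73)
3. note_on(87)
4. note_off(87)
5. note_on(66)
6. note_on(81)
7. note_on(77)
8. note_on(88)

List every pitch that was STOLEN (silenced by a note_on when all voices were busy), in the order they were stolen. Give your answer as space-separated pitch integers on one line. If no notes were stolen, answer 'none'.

Answer: 80 73 66 81

Derivation:
Op 1: note_on(80): voice 0 is free -> assigned | voices=[80 -]
Op 2: note_on(73): voice 1 is free -> assigned | voices=[80 73]
Op 3: note_on(87): all voices busy, STEAL voice 0 (pitch 80, oldest) -> assign | voices=[87 73]
Op 4: note_off(87): free voice 0 | voices=[- 73]
Op 5: note_on(66): voice 0 is free -> assigned | voices=[66 73]
Op 6: note_on(81): all voices busy, STEAL voice 1 (pitch 73, oldest) -> assign | voices=[66 81]
Op 7: note_on(77): all voices busy, STEAL voice 0 (pitch 66, oldest) -> assign | voices=[77 81]
Op 8: note_on(88): all voices busy, STEAL voice 1 (pitch 81, oldest) -> assign | voices=[77 88]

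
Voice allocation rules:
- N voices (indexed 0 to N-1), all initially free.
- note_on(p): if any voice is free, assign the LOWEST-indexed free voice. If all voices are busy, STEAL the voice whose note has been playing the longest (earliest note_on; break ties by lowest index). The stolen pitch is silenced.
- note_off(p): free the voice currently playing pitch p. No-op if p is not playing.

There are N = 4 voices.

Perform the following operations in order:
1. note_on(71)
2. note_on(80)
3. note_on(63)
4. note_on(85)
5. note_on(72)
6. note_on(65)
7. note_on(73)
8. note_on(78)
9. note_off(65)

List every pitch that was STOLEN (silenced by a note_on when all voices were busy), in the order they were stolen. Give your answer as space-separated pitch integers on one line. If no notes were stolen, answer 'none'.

Answer: 71 80 63 85

Derivation:
Op 1: note_on(71): voice 0 is free -> assigned | voices=[71 - - -]
Op 2: note_on(80): voice 1 is free -> assigned | voices=[71 80 - -]
Op 3: note_on(63): voice 2 is free -> assigned | voices=[71 80 63 -]
Op 4: note_on(85): voice 3 is free -> assigned | voices=[71 80 63 85]
Op 5: note_on(72): all voices busy, STEAL voice 0 (pitch 71, oldest) -> assign | voices=[72 80 63 85]
Op 6: note_on(65): all voices busy, STEAL voice 1 (pitch 80, oldest) -> assign | voices=[72 65 63 85]
Op 7: note_on(73): all voices busy, STEAL voice 2 (pitch 63, oldest) -> assign | voices=[72 65 73 85]
Op 8: note_on(78): all voices busy, STEAL voice 3 (pitch 85, oldest) -> assign | voices=[72 65 73 78]
Op 9: note_off(65): free voice 1 | voices=[72 - 73 78]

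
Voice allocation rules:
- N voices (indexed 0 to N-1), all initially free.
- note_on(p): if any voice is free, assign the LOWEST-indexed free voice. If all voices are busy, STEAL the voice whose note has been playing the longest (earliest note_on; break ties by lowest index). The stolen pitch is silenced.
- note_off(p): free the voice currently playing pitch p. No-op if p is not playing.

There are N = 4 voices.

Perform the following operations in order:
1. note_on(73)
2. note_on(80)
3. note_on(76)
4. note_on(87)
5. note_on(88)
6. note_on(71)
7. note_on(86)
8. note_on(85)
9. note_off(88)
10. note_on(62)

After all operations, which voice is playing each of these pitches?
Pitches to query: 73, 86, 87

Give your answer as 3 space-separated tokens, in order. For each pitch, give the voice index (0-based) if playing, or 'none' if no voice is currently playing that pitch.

Answer: none 2 none

Derivation:
Op 1: note_on(73): voice 0 is free -> assigned | voices=[73 - - -]
Op 2: note_on(80): voice 1 is free -> assigned | voices=[73 80 - -]
Op 3: note_on(76): voice 2 is free -> assigned | voices=[73 80 76 -]
Op 4: note_on(87): voice 3 is free -> assigned | voices=[73 80 76 87]
Op 5: note_on(88): all voices busy, STEAL voice 0 (pitch 73, oldest) -> assign | voices=[88 80 76 87]
Op 6: note_on(71): all voices busy, STEAL voice 1 (pitch 80, oldest) -> assign | voices=[88 71 76 87]
Op 7: note_on(86): all voices busy, STEAL voice 2 (pitch 76, oldest) -> assign | voices=[88 71 86 87]
Op 8: note_on(85): all voices busy, STEAL voice 3 (pitch 87, oldest) -> assign | voices=[88 71 86 85]
Op 9: note_off(88): free voice 0 | voices=[- 71 86 85]
Op 10: note_on(62): voice 0 is free -> assigned | voices=[62 71 86 85]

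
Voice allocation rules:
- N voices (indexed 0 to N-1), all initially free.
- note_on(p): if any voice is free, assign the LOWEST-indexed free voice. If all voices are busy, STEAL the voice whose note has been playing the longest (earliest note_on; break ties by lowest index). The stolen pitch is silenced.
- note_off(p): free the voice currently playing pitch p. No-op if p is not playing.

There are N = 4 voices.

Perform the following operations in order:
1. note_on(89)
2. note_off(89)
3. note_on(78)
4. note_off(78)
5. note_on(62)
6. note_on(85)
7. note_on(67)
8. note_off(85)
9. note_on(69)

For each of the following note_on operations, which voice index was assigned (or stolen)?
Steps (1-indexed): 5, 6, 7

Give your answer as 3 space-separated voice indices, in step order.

Op 1: note_on(89): voice 0 is free -> assigned | voices=[89 - - -]
Op 2: note_off(89): free voice 0 | voices=[- - - -]
Op 3: note_on(78): voice 0 is free -> assigned | voices=[78 - - -]
Op 4: note_off(78): free voice 0 | voices=[- - - -]
Op 5: note_on(62): voice 0 is free -> assigned | voices=[62 - - -]
Op 6: note_on(85): voice 1 is free -> assigned | voices=[62 85 - -]
Op 7: note_on(67): voice 2 is free -> assigned | voices=[62 85 67 -]
Op 8: note_off(85): free voice 1 | voices=[62 - 67 -]
Op 9: note_on(69): voice 1 is free -> assigned | voices=[62 69 67 -]

Answer: 0 1 2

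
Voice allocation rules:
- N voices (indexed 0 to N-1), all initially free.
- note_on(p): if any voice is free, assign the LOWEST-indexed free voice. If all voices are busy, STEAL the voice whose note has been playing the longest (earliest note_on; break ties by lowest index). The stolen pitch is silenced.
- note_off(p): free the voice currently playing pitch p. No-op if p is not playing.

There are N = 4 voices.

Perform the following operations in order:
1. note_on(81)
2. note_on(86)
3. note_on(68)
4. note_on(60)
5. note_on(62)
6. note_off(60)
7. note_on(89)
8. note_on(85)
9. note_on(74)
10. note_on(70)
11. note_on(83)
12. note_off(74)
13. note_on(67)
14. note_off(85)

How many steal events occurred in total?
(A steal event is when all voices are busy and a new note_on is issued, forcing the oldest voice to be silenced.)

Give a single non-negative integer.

Op 1: note_on(81): voice 0 is free -> assigned | voices=[81 - - -]
Op 2: note_on(86): voice 1 is free -> assigned | voices=[81 86 - -]
Op 3: note_on(68): voice 2 is free -> assigned | voices=[81 86 68 -]
Op 4: note_on(60): voice 3 is free -> assigned | voices=[81 86 68 60]
Op 5: note_on(62): all voices busy, STEAL voice 0 (pitch 81, oldest) -> assign | voices=[62 86 68 60]
Op 6: note_off(60): free voice 3 | voices=[62 86 68 -]
Op 7: note_on(89): voice 3 is free -> assigned | voices=[62 86 68 89]
Op 8: note_on(85): all voices busy, STEAL voice 1 (pitch 86, oldest) -> assign | voices=[62 85 68 89]
Op 9: note_on(74): all voices busy, STEAL voice 2 (pitch 68, oldest) -> assign | voices=[62 85 74 89]
Op 10: note_on(70): all voices busy, STEAL voice 0 (pitch 62, oldest) -> assign | voices=[70 85 74 89]
Op 11: note_on(83): all voices busy, STEAL voice 3 (pitch 89, oldest) -> assign | voices=[70 85 74 83]
Op 12: note_off(74): free voice 2 | voices=[70 85 - 83]
Op 13: note_on(67): voice 2 is free -> assigned | voices=[70 85 67 83]
Op 14: note_off(85): free voice 1 | voices=[70 - 67 83]

Answer: 5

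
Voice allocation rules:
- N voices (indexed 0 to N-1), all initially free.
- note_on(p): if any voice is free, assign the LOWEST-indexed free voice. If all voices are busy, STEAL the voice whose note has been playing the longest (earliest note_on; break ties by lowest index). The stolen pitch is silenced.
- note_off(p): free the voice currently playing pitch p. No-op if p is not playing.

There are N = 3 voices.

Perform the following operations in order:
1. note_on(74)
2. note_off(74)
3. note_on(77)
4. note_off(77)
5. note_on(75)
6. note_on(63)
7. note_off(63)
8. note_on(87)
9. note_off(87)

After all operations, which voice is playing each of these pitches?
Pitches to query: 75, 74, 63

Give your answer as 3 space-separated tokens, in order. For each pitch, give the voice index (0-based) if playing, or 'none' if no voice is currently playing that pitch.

Answer: 0 none none

Derivation:
Op 1: note_on(74): voice 0 is free -> assigned | voices=[74 - -]
Op 2: note_off(74): free voice 0 | voices=[- - -]
Op 3: note_on(77): voice 0 is free -> assigned | voices=[77 - -]
Op 4: note_off(77): free voice 0 | voices=[- - -]
Op 5: note_on(75): voice 0 is free -> assigned | voices=[75 - -]
Op 6: note_on(63): voice 1 is free -> assigned | voices=[75 63 -]
Op 7: note_off(63): free voice 1 | voices=[75 - -]
Op 8: note_on(87): voice 1 is free -> assigned | voices=[75 87 -]
Op 9: note_off(87): free voice 1 | voices=[75 - -]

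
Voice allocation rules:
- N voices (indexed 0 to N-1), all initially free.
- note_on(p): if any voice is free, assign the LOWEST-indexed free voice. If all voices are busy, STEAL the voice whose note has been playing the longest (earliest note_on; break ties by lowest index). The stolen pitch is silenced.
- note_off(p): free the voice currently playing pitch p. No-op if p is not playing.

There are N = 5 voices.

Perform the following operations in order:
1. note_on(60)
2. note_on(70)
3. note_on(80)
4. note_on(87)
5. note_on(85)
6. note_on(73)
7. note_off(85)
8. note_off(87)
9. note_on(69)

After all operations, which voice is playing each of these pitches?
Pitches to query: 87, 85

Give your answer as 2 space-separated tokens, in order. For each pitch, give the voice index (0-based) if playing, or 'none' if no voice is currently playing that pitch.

Answer: none none

Derivation:
Op 1: note_on(60): voice 0 is free -> assigned | voices=[60 - - - -]
Op 2: note_on(70): voice 1 is free -> assigned | voices=[60 70 - - -]
Op 3: note_on(80): voice 2 is free -> assigned | voices=[60 70 80 - -]
Op 4: note_on(87): voice 3 is free -> assigned | voices=[60 70 80 87 -]
Op 5: note_on(85): voice 4 is free -> assigned | voices=[60 70 80 87 85]
Op 6: note_on(73): all voices busy, STEAL voice 0 (pitch 60, oldest) -> assign | voices=[73 70 80 87 85]
Op 7: note_off(85): free voice 4 | voices=[73 70 80 87 -]
Op 8: note_off(87): free voice 3 | voices=[73 70 80 - -]
Op 9: note_on(69): voice 3 is free -> assigned | voices=[73 70 80 69 -]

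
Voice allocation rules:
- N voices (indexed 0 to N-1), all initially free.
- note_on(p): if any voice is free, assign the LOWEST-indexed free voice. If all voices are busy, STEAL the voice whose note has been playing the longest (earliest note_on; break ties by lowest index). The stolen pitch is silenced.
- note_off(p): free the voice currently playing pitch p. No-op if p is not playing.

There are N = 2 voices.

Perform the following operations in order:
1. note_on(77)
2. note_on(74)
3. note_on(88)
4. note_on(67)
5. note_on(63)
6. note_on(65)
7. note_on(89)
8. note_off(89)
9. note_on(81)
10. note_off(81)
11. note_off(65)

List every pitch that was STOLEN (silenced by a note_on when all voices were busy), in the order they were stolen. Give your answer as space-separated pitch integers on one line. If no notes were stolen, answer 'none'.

Op 1: note_on(77): voice 0 is free -> assigned | voices=[77 -]
Op 2: note_on(74): voice 1 is free -> assigned | voices=[77 74]
Op 3: note_on(88): all voices busy, STEAL voice 0 (pitch 77, oldest) -> assign | voices=[88 74]
Op 4: note_on(67): all voices busy, STEAL voice 1 (pitch 74, oldest) -> assign | voices=[88 67]
Op 5: note_on(63): all voices busy, STEAL voice 0 (pitch 88, oldest) -> assign | voices=[63 67]
Op 6: note_on(65): all voices busy, STEAL voice 1 (pitch 67, oldest) -> assign | voices=[63 65]
Op 7: note_on(89): all voices busy, STEAL voice 0 (pitch 63, oldest) -> assign | voices=[89 65]
Op 8: note_off(89): free voice 0 | voices=[- 65]
Op 9: note_on(81): voice 0 is free -> assigned | voices=[81 65]
Op 10: note_off(81): free voice 0 | voices=[- 65]
Op 11: note_off(65): free voice 1 | voices=[- -]

Answer: 77 74 88 67 63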